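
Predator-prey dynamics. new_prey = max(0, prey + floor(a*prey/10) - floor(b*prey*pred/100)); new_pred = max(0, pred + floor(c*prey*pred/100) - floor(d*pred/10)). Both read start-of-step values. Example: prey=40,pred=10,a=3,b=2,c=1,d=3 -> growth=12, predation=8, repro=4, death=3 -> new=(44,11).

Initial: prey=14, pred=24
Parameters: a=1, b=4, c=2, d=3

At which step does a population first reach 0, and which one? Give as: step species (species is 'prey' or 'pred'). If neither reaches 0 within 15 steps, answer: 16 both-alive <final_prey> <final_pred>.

Step 1: prey: 14+1-13=2; pred: 24+6-7=23
Step 2: prey: 2+0-1=1; pred: 23+0-6=17
Step 3: prey: 1+0-0=1; pred: 17+0-5=12
Step 4: prey: 1+0-0=1; pred: 12+0-3=9
Step 5: prey: 1+0-0=1; pred: 9+0-2=7
Step 6: prey: 1+0-0=1; pred: 7+0-2=5
Step 7: prey: 1+0-0=1; pred: 5+0-1=4
Step 8: prey: 1+0-0=1; pred: 4+0-1=3
Step 9: prey: 1+0-0=1; pred: 3+0-0=3
Steps 10-15: state stable at prey=1, pred=3 (no change)
No extinction within 15 steps

Answer: 16 both-alive 1 3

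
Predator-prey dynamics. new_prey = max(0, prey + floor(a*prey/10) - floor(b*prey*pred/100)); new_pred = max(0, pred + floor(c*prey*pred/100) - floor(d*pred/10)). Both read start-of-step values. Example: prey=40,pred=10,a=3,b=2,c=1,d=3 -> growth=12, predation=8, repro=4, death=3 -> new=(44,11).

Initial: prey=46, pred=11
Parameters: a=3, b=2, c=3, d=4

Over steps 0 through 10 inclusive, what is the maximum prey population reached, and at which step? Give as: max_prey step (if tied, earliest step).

Step 1: prey: 46+13-10=49; pred: 11+15-4=22
Step 2: prey: 49+14-21=42; pred: 22+32-8=46
Step 3: prey: 42+12-38=16; pred: 46+57-18=85
Step 4: prey: 16+4-27=0; pred: 85+40-34=91
Step 5: prey: 0+0-0=0; pred: 91+0-36=55
Step 6: prey: 0+0-0=0; pred: 55+0-22=33
Step 7: prey: 0+0-0=0; pred: 33+0-13=20
Step 8: prey: 0+0-0=0; pred: 20+0-8=12
Step 9: prey: 0+0-0=0; pred: 12+0-4=8
Step 10: prey: 0+0-0=0; pred: 8+0-3=5
Max prey = 49 at step 1

Answer: 49 1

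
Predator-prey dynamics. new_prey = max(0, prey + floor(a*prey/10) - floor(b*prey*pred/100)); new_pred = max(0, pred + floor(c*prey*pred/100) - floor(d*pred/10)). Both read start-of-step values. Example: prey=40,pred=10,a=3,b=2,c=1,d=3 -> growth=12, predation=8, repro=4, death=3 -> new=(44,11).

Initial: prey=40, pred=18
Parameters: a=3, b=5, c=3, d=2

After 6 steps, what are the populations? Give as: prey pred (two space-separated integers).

Answer: 0 20

Derivation:
Step 1: prey: 40+12-36=16; pred: 18+21-3=36
Step 2: prey: 16+4-28=0; pred: 36+17-7=46
Step 3: prey: 0+0-0=0; pred: 46+0-9=37
Step 4: prey: 0+0-0=0; pred: 37+0-7=30
Step 5: prey: 0+0-0=0; pred: 30+0-6=24
Step 6: prey: 0+0-0=0; pred: 24+0-4=20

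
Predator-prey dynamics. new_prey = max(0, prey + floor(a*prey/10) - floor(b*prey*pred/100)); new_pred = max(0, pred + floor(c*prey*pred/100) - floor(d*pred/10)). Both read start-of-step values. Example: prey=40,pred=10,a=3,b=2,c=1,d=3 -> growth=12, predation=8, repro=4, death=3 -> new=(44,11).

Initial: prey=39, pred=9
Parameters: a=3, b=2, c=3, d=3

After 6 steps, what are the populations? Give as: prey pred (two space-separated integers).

Answer: 0 47

Derivation:
Step 1: prey: 39+11-7=43; pred: 9+10-2=17
Step 2: prey: 43+12-14=41; pred: 17+21-5=33
Step 3: prey: 41+12-27=26; pred: 33+40-9=64
Step 4: prey: 26+7-33=0; pred: 64+49-19=94
Step 5: prey: 0+0-0=0; pred: 94+0-28=66
Step 6: prey: 0+0-0=0; pred: 66+0-19=47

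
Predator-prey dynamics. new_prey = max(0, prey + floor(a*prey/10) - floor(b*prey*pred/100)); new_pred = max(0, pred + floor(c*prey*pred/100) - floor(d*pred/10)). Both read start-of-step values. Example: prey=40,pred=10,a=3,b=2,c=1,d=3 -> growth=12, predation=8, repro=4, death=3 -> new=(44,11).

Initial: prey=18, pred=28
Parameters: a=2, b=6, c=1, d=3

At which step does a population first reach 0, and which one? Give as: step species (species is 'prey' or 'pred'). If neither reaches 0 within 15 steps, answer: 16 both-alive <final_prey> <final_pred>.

Step 1: prey: 18+3-30=0; pred: 28+5-8=25
First extinction: prey at step 1

Answer: 1 prey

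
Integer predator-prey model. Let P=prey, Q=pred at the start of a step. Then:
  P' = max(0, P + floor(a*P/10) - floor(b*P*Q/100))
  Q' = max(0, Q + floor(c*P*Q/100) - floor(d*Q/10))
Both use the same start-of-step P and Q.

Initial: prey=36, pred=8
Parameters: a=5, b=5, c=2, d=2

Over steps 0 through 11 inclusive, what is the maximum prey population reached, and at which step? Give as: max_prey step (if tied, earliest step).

Answer: 40 1

Derivation:
Step 1: prey: 36+18-14=40; pred: 8+5-1=12
Step 2: prey: 40+20-24=36; pred: 12+9-2=19
Step 3: prey: 36+18-34=20; pred: 19+13-3=29
Step 4: prey: 20+10-29=1; pred: 29+11-5=35
Step 5: prey: 1+0-1=0; pred: 35+0-7=28
Step 6: prey: 0+0-0=0; pred: 28+0-5=23
Step 7: prey: 0+0-0=0; pred: 23+0-4=19
Step 8: prey: 0+0-0=0; pred: 19+0-3=16
Step 9: prey: 0+0-0=0; pred: 16+0-3=13
Step 10: prey: 0+0-0=0; pred: 13+0-2=11
Step 11: prey: 0+0-0=0; pred: 11+0-2=9
Max prey = 40 at step 1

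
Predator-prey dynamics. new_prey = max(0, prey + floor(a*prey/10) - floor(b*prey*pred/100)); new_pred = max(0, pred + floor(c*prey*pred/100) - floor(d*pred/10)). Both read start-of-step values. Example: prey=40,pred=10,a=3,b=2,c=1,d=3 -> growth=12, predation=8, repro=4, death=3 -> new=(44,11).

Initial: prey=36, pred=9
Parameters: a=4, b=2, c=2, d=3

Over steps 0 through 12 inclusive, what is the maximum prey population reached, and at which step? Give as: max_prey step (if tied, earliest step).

Step 1: prey: 36+14-6=44; pred: 9+6-2=13
Step 2: prey: 44+17-11=50; pred: 13+11-3=21
Step 3: prey: 50+20-21=49; pred: 21+21-6=36
Step 4: prey: 49+19-35=33; pred: 36+35-10=61
Step 5: prey: 33+13-40=6; pred: 61+40-18=83
Step 6: prey: 6+2-9=0; pred: 83+9-24=68
Step 7: prey: 0+0-0=0; pred: 68+0-20=48
Step 8: prey: 0+0-0=0; pred: 48+0-14=34
Step 9: prey: 0+0-0=0; pred: 34+0-10=24
Step 10: prey: 0+0-0=0; pred: 24+0-7=17
Step 11: prey: 0+0-0=0; pred: 17+0-5=12
Step 12: prey: 0+0-0=0; pred: 12+0-3=9
Max prey = 50 at step 2

Answer: 50 2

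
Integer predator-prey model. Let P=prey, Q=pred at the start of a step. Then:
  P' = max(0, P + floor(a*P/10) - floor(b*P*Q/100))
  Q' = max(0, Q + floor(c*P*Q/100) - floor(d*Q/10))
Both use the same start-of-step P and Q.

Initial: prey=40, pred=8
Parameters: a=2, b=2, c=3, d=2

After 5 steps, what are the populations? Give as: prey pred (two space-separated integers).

Step 1: prey: 40+8-6=42; pred: 8+9-1=16
Step 2: prey: 42+8-13=37; pred: 16+20-3=33
Step 3: prey: 37+7-24=20; pred: 33+36-6=63
Step 4: prey: 20+4-25=0; pred: 63+37-12=88
Step 5: prey: 0+0-0=0; pred: 88+0-17=71

Answer: 0 71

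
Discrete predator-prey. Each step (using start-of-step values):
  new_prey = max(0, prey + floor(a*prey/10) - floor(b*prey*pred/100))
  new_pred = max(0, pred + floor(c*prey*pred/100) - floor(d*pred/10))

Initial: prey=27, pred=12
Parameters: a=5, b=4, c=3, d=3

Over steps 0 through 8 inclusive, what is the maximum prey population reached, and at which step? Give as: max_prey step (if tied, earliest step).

Step 1: prey: 27+13-12=28; pred: 12+9-3=18
Step 2: prey: 28+14-20=22; pred: 18+15-5=28
Step 3: prey: 22+11-24=9; pred: 28+18-8=38
Step 4: prey: 9+4-13=0; pred: 38+10-11=37
Step 5: prey: 0+0-0=0; pred: 37+0-11=26
Step 6: prey: 0+0-0=0; pred: 26+0-7=19
Step 7: prey: 0+0-0=0; pred: 19+0-5=14
Step 8: prey: 0+0-0=0; pred: 14+0-4=10
Max prey = 28 at step 1

Answer: 28 1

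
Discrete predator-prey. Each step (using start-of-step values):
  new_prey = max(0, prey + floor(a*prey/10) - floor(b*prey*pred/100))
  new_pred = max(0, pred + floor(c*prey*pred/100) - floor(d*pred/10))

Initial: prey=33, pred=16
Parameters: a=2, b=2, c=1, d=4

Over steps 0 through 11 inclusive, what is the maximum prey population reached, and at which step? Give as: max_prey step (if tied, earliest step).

Step 1: prey: 33+6-10=29; pred: 16+5-6=15
Step 2: prey: 29+5-8=26; pred: 15+4-6=13
Step 3: prey: 26+5-6=25; pred: 13+3-5=11
Step 4: prey: 25+5-5=25; pred: 11+2-4=9
Step 5: prey: 25+5-4=26; pred: 9+2-3=8
Step 6: prey: 26+5-4=27; pred: 8+2-3=7
Step 7: prey: 27+5-3=29; pred: 7+1-2=6
Step 8: prey: 29+5-3=31; pred: 6+1-2=5
Step 9: prey: 31+6-3=34; pred: 5+1-2=4
Step 10: prey: 34+6-2=38; pred: 4+1-1=4
Step 11: prey: 38+7-3=42; pred: 4+1-1=4
Max prey = 42 at step 11

Answer: 42 11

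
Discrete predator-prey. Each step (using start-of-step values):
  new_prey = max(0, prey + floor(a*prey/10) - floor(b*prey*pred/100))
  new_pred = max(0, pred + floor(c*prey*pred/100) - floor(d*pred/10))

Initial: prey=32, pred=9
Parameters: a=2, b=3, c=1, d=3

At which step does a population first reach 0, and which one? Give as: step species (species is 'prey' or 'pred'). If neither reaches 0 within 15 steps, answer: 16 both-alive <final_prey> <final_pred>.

Answer: 16 both-alive 23 6

Derivation:
Step 1: prey: 32+6-8=30; pred: 9+2-2=9
Step 2: prey: 30+6-8=28; pred: 9+2-2=9
Step 3: prey: 28+5-7=26; pred: 9+2-2=9
Step 4: prey: 26+5-7=24; pred: 9+2-2=9
Step 5: prey: 24+4-6=22; pred: 9+2-2=9
Step 6: prey: 22+4-5=21; pred: 9+1-2=8
Step 7: prey: 21+4-5=20; pred: 8+1-2=7
Step 8: prey: 20+4-4=20; pred: 7+1-2=6
Step 9: prey: 20+4-3=21; pred: 6+1-1=6
Step 10: prey: 21+4-3=22; pred: 6+1-1=6
Step 11: prey: 22+4-3=23; pred: 6+1-1=6
Step 12: prey: 23+4-4=23; pred: 6+1-1=6
Steps 13-15: state stable at prey=23, pred=6 (no change)
No extinction within 15 steps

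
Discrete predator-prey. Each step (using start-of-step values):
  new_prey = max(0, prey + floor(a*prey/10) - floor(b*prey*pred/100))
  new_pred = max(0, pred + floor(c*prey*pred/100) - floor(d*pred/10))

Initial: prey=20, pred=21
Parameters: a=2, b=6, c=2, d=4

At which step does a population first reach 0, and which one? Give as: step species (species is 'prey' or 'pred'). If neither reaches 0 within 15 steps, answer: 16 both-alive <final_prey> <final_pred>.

Step 1: prey: 20+4-25=0; pred: 21+8-8=21
First extinction: prey at step 1

Answer: 1 prey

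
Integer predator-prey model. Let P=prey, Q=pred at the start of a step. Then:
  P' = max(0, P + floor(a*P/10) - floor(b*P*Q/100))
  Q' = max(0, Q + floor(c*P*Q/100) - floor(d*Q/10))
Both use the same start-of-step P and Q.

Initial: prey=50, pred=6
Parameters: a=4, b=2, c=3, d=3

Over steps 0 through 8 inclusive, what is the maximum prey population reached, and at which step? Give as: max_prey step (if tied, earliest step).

Step 1: prey: 50+20-6=64; pred: 6+9-1=14
Step 2: prey: 64+25-17=72; pred: 14+26-4=36
Step 3: prey: 72+28-51=49; pred: 36+77-10=103
Step 4: prey: 49+19-100=0; pred: 103+151-30=224
Step 5: prey: 0+0-0=0; pred: 224+0-67=157
Step 6: prey: 0+0-0=0; pred: 157+0-47=110
Step 7: prey: 0+0-0=0; pred: 110+0-33=77
Step 8: prey: 0+0-0=0; pred: 77+0-23=54
Max prey = 72 at step 2

Answer: 72 2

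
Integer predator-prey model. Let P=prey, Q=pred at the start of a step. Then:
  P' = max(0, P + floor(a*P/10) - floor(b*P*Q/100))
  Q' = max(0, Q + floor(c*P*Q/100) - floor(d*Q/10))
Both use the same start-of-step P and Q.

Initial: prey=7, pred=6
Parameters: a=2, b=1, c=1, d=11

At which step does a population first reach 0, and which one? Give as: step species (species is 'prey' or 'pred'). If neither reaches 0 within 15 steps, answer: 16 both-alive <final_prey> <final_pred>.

Step 1: prey: 7+1-0=8; pred: 6+0-6=0
First extinction: pred at step 1

Answer: 1 pred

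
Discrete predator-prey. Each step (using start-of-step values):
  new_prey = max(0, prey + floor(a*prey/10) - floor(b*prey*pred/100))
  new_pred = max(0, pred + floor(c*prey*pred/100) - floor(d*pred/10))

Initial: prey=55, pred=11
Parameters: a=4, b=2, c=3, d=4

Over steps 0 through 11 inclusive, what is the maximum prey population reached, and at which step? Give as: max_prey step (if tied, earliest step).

Step 1: prey: 55+22-12=65; pred: 11+18-4=25
Step 2: prey: 65+26-32=59; pred: 25+48-10=63
Step 3: prey: 59+23-74=8; pred: 63+111-25=149
Step 4: prey: 8+3-23=0; pred: 149+35-59=125
Step 5: prey: 0+0-0=0; pred: 125+0-50=75
Step 6: prey: 0+0-0=0; pred: 75+0-30=45
Step 7: prey: 0+0-0=0; pred: 45+0-18=27
Step 8: prey: 0+0-0=0; pred: 27+0-10=17
Step 9: prey: 0+0-0=0; pred: 17+0-6=11
Step 10: prey: 0+0-0=0; pred: 11+0-4=7
Step 11: prey: 0+0-0=0; pred: 7+0-2=5
Max prey = 65 at step 1

Answer: 65 1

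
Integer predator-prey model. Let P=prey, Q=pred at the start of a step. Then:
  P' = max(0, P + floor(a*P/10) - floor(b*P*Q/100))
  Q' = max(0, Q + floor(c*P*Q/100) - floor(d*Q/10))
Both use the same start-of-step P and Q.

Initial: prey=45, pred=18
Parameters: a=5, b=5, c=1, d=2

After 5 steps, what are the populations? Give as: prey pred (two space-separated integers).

Step 1: prey: 45+22-40=27; pred: 18+8-3=23
Step 2: prey: 27+13-31=9; pred: 23+6-4=25
Step 3: prey: 9+4-11=2; pred: 25+2-5=22
Step 4: prey: 2+1-2=1; pred: 22+0-4=18
Step 5: prey: 1+0-0=1; pred: 18+0-3=15

Answer: 1 15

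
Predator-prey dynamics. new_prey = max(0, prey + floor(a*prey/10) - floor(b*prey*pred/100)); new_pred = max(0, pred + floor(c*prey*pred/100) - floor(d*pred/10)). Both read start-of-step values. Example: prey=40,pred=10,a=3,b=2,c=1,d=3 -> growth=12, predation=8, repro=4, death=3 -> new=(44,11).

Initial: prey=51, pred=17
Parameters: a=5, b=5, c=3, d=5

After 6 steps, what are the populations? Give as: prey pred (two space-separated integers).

Step 1: prey: 51+25-43=33; pred: 17+26-8=35
Step 2: prey: 33+16-57=0; pred: 35+34-17=52
Step 3: prey: 0+0-0=0; pred: 52+0-26=26
Step 4: prey: 0+0-0=0; pred: 26+0-13=13
Step 5: prey: 0+0-0=0; pred: 13+0-6=7
Step 6: prey: 0+0-0=0; pred: 7+0-3=4

Answer: 0 4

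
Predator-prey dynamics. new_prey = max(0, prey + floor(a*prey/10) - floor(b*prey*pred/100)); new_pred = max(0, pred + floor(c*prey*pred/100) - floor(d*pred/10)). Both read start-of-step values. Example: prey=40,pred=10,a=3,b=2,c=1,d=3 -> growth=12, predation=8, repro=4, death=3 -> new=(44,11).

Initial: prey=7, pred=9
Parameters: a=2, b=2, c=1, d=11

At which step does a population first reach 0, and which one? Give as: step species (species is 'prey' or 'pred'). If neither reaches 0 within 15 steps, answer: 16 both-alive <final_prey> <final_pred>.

Answer: 1 pred

Derivation:
Step 1: prey: 7+1-1=7; pred: 9+0-9=0
First extinction: pred at step 1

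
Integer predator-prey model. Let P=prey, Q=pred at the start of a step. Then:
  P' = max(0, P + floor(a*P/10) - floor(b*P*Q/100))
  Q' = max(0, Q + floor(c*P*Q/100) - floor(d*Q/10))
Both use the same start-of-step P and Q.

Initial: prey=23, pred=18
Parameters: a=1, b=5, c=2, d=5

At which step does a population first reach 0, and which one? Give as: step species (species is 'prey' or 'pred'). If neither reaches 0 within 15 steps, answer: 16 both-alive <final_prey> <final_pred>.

Step 1: prey: 23+2-20=5; pred: 18+8-9=17
Step 2: prey: 5+0-4=1; pred: 17+1-8=10
Step 3: prey: 1+0-0=1; pred: 10+0-5=5
Step 4: prey: 1+0-0=1; pred: 5+0-2=3
Step 5: prey: 1+0-0=1; pred: 3+0-1=2
Step 6: prey: 1+0-0=1; pred: 2+0-1=1
Step 7: prey: 1+0-0=1; pred: 1+0-0=1
Steps 8-15: state stable at prey=1, pred=1 (no change)
No extinction within 15 steps

Answer: 16 both-alive 1 1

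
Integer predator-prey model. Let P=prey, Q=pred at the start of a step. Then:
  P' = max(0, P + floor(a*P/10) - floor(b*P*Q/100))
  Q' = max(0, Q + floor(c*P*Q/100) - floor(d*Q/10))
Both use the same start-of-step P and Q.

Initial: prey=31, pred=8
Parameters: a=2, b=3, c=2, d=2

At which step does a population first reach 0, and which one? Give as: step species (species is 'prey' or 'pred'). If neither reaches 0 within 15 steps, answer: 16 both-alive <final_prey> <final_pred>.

Step 1: prey: 31+6-7=30; pred: 8+4-1=11
Step 2: prey: 30+6-9=27; pred: 11+6-2=15
Step 3: prey: 27+5-12=20; pred: 15+8-3=20
Step 4: prey: 20+4-12=12; pred: 20+8-4=24
Step 5: prey: 12+2-8=6; pred: 24+5-4=25
Step 6: prey: 6+1-4=3; pred: 25+3-5=23
Step 7: prey: 3+0-2=1; pred: 23+1-4=20
Step 8: prey: 1+0-0=1; pred: 20+0-4=16
Step 9: prey: 1+0-0=1; pred: 16+0-3=13
Step 10: prey: 1+0-0=1; pred: 13+0-2=11
Step 11: prey: 1+0-0=1; pred: 11+0-2=9
Step 12: prey: 1+0-0=1; pred: 9+0-1=8
Step 13: prey: 1+0-0=1; pred: 8+0-1=7
Step 14: prey: 1+0-0=1; pred: 7+0-1=6
Step 15: prey: 1+0-0=1; pred: 6+0-1=5
No extinction within 15 steps

Answer: 16 both-alive 1 5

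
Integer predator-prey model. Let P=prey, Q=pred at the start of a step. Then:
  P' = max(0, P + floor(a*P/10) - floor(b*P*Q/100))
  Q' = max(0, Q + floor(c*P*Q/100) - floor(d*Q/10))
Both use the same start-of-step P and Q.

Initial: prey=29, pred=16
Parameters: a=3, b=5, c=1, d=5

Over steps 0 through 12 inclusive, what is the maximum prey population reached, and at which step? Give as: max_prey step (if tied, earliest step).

Answer: 61 12

Derivation:
Step 1: prey: 29+8-23=14; pred: 16+4-8=12
Step 2: prey: 14+4-8=10; pred: 12+1-6=7
Step 3: prey: 10+3-3=10; pred: 7+0-3=4
Step 4: prey: 10+3-2=11; pred: 4+0-2=2
Step 5: prey: 11+3-1=13; pred: 2+0-1=1
Step 6: prey: 13+3-0=16; pred: 1+0-0=1
Step 7: prey: 16+4-0=20; pred: 1+0-0=1
Step 8: prey: 20+6-1=25; pred: 1+0-0=1
Step 9: prey: 25+7-1=31; pred: 1+0-0=1
Step 10: prey: 31+9-1=39; pred: 1+0-0=1
Step 11: prey: 39+11-1=49; pred: 1+0-0=1
Step 12: prey: 49+14-2=61; pred: 1+0-0=1
Max prey = 61 at step 12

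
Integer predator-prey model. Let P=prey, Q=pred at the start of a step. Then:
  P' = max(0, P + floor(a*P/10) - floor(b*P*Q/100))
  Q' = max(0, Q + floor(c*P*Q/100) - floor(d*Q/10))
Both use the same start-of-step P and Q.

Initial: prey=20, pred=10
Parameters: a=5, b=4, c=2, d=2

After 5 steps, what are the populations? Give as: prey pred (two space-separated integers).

Step 1: prey: 20+10-8=22; pred: 10+4-2=12
Step 2: prey: 22+11-10=23; pred: 12+5-2=15
Step 3: prey: 23+11-13=21; pred: 15+6-3=18
Step 4: prey: 21+10-15=16; pred: 18+7-3=22
Step 5: prey: 16+8-14=10; pred: 22+7-4=25

Answer: 10 25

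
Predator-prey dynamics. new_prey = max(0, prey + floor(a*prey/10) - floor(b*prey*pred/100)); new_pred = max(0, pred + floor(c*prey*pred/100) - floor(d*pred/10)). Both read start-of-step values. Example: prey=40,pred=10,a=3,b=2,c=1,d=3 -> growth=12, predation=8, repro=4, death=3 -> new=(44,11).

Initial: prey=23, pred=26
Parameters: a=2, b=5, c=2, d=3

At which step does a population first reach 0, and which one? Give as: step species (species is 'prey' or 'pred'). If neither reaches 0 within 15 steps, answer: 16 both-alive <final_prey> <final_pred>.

Answer: 1 prey

Derivation:
Step 1: prey: 23+4-29=0; pred: 26+11-7=30
First extinction: prey at step 1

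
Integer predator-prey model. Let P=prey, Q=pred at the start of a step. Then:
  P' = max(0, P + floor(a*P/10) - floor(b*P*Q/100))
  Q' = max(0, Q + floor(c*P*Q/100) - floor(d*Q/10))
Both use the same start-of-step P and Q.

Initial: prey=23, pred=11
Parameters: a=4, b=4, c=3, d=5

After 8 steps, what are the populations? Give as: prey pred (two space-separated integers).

Answer: 9 5

Derivation:
Step 1: prey: 23+9-10=22; pred: 11+7-5=13
Step 2: prey: 22+8-11=19; pred: 13+8-6=15
Step 3: prey: 19+7-11=15; pred: 15+8-7=16
Step 4: prey: 15+6-9=12; pred: 16+7-8=15
Step 5: prey: 12+4-7=9; pred: 15+5-7=13
Step 6: prey: 9+3-4=8; pred: 13+3-6=10
Step 7: prey: 8+3-3=8; pred: 10+2-5=7
Step 8: prey: 8+3-2=9; pred: 7+1-3=5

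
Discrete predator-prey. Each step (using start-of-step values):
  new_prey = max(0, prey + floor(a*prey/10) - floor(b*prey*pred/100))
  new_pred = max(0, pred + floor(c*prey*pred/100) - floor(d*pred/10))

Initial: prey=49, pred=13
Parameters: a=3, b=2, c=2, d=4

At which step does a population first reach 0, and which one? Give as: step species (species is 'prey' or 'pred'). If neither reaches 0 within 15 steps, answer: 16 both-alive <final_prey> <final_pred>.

Step 1: prey: 49+14-12=51; pred: 13+12-5=20
Step 2: prey: 51+15-20=46; pred: 20+20-8=32
Step 3: prey: 46+13-29=30; pred: 32+29-12=49
Step 4: prey: 30+9-29=10; pred: 49+29-19=59
Step 5: prey: 10+3-11=2; pred: 59+11-23=47
Step 6: prey: 2+0-1=1; pred: 47+1-18=30
Step 7: prey: 1+0-0=1; pred: 30+0-12=18
Step 8: prey: 1+0-0=1; pred: 18+0-7=11
Step 9: prey: 1+0-0=1; pred: 11+0-4=7
Step 10: prey: 1+0-0=1; pred: 7+0-2=5
Step 11: prey: 1+0-0=1; pred: 5+0-2=3
Step 12: prey: 1+0-0=1; pred: 3+0-1=2
Step 13: prey: 1+0-0=1; pred: 2+0-0=2
Steps 14-15: state stable at prey=1, pred=2 (no change)
No extinction within 15 steps

Answer: 16 both-alive 1 2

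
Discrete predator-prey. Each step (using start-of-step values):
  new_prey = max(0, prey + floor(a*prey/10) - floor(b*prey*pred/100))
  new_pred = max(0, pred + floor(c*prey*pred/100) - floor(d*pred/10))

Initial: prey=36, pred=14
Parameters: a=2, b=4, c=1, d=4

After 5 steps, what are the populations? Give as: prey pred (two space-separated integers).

Step 1: prey: 36+7-20=23; pred: 14+5-5=14
Step 2: prey: 23+4-12=15; pred: 14+3-5=12
Step 3: prey: 15+3-7=11; pred: 12+1-4=9
Step 4: prey: 11+2-3=10; pred: 9+0-3=6
Step 5: prey: 10+2-2=10; pred: 6+0-2=4

Answer: 10 4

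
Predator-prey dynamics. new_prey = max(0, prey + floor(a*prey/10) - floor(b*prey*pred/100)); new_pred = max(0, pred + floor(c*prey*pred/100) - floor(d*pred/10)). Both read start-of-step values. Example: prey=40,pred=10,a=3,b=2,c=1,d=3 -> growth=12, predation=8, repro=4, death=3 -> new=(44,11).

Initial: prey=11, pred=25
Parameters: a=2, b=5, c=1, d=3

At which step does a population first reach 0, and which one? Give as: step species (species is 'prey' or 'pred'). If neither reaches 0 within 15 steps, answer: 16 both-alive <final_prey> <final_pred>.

Step 1: prey: 11+2-13=0; pred: 25+2-7=20
First extinction: prey at step 1

Answer: 1 prey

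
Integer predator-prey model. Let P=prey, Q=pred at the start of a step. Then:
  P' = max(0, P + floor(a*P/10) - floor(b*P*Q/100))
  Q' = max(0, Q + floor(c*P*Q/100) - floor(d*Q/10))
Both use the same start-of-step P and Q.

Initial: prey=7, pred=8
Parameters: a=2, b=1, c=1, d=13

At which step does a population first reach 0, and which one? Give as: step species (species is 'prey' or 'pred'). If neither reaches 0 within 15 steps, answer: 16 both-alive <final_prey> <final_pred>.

Answer: 1 pred

Derivation:
Step 1: prey: 7+1-0=8; pred: 8+0-10=0
First extinction: pred at step 1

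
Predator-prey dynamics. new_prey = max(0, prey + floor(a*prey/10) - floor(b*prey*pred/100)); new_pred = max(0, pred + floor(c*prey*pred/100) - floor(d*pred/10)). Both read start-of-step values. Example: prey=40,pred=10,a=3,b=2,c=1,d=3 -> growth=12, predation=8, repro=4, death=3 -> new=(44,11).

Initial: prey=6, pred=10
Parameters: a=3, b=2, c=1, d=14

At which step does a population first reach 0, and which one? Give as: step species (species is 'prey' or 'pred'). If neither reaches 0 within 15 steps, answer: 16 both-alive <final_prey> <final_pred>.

Step 1: prey: 6+1-1=6; pred: 10+0-14=0
First extinction: pred at step 1

Answer: 1 pred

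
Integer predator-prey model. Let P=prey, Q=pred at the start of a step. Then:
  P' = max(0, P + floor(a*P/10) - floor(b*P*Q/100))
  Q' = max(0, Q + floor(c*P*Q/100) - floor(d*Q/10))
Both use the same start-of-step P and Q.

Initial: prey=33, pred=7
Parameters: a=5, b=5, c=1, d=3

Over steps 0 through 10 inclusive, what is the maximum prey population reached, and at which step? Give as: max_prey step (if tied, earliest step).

Step 1: prey: 33+16-11=38; pred: 7+2-2=7
Step 2: prey: 38+19-13=44; pred: 7+2-2=7
Step 3: prey: 44+22-15=51; pred: 7+3-2=8
Step 4: prey: 51+25-20=56; pred: 8+4-2=10
Step 5: prey: 56+28-28=56; pred: 10+5-3=12
Step 6: prey: 56+28-33=51; pred: 12+6-3=15
Step 7: prey: 51+25-38=38; pred: 15+7-4=18
Step 8: prey: 38+19-34=23; pred: 18+6-5=19
Step 9: prey: 23+11-21=13; pred: 19+4-5=18
Step 10: prey: 13+6-11=8; pred: 18+2-5=15
Max prey = 56 at step 4

Answer: 56 4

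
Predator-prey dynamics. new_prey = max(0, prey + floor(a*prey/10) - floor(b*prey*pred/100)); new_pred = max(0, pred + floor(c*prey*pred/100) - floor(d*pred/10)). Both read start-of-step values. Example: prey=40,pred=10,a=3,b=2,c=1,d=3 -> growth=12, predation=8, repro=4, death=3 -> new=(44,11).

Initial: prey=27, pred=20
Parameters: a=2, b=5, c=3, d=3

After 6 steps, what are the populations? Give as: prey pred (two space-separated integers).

Step 1: prey: 27+5-27=5; pred: 20+16-6=30
Step 2: prey: 5+1-7=0; pred: 30+4-9=25
Step 3: prey: 0+0-0=0; pred: 25+0-7=18
Step 4: prey: 0+0-0=0; pred: 18+0-5=13
Step 5: prey: 0+0-0=0; pred: 13+0-3=10
Step 6: prey: 0+0-0=0; pred: 10+0-3=7

Answer: 0 7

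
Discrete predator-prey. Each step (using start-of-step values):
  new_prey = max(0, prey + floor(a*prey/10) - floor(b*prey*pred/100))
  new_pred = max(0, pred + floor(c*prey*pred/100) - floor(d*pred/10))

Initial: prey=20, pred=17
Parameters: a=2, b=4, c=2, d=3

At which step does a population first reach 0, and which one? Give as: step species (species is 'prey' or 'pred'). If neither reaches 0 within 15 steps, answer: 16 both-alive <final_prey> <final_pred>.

Step 1: prey: 20+4-13=11; pred: 17+6-5=18
Step 2: prey: 11+2-7=6; pred: 18+3-5=16
Step 3: prey: 6+1-3=4; pred: 16+1-4=13
Step 4: prey: 4+0-2=2; pred: 13+1-3=11
Step 5: prey: 2+0-0=2; pred: 11+0-3=8
Step 6: prey: 2+0-0=2; pred: 8+0-2=6
Step 7: prey: 2+0-0=2; pred: 6+0-1=5
Step 8: prey: 2+0-0=2; pred: 5+0-1=4
Step 9: prey: 2+0-0=2; pred: 4+0-1=3
Step 10: prey: 2+0-0=2; pred: 3+0-0=3
Steps 11-15: state stable at prey=2, pred=3 (no change)
No extinction within 15 steps

Answer: 16 both-alive 2 3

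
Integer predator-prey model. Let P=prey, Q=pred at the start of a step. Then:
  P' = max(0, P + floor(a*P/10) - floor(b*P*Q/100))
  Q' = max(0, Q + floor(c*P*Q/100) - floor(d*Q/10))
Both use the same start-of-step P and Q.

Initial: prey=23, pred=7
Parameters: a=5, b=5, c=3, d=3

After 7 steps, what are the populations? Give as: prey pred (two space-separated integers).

Answer: 0 15

Derivation:
Step 1: prey: 23+11-8=26; pred: 7+4-2=9
Step 2: prey: 26+13-11=28; pred: 9+7-2=14
Step 3: prey: 28+14-19=23; pred: 14+11-4=21
Step 4: prey: 23+11-24=10; pred: 21+14-6=29
Step 5: prey: 10+5-14=1; pred: 29+8-8=29
Step 6: prey: 1+0-1=0; pred: 29+0-8=21
Step 7: prey: 0+0-0=0; pred: 21+0-6=15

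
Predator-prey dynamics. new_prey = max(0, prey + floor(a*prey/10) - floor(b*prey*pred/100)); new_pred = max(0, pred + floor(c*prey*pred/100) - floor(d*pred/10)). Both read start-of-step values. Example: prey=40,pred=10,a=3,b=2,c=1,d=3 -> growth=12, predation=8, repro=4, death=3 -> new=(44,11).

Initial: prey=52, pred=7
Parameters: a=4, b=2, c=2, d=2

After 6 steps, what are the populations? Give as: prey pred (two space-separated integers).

Answer: 0 106

Derivation:
Step 1: prey: 52+20-7=65; pred: 7+7-1=13
Step 2: prey: 65+26-16=75; pred: 13+16-2=27
Step 3: prey: 75+30-40=65; pred: 27+40-5=62
Step 4: prey: 65+26-80=11; pred: 62+80-12=130
Step 5: prey: 11+4-28=0; pred: 130+28-26=132
Step 6: prey: 0+0-0=0; pred: 132+0-26=106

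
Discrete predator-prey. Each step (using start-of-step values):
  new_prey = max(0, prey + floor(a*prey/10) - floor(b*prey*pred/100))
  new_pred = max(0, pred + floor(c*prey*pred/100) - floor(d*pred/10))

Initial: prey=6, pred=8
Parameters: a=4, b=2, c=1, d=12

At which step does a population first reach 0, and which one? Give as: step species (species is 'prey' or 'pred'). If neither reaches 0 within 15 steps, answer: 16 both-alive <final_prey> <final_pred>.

Step 1: prey: 6+2-0=8; pred: 8+0-9=0
First extinction: pred at step 1

Answer: 1 pred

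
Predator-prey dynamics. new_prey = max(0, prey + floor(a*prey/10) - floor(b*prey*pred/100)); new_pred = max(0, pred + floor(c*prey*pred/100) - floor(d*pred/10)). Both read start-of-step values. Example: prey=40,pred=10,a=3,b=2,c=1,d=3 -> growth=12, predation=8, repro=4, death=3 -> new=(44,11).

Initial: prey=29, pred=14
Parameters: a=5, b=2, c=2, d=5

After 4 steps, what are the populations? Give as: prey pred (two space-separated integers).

Step 1: prey: 29+14-8=35; pred: 14+8-7=15
Step 2: prey: 35+17-10=42; pred: 15+10-7=18
Step 3: prey: 42+21-15=48; pred: 18+15-9=24
Step 4: prey: 48+24-23=49; pred: 24+23-12=35

Answer: 49 35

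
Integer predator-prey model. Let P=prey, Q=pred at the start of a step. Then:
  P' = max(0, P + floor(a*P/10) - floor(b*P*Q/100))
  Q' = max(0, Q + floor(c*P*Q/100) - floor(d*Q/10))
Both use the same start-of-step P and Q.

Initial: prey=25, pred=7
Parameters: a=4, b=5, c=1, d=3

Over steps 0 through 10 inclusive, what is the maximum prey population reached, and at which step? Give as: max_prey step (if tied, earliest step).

Answer: 45 8

Derivation:
Step 1: prey: 25+10-8=27; pred: 7+1-2=6
Step 2: prey: 27+10-8=29; pred: 6+1-1=6
Step 3: prey: 29+11-8=32; pred: 6+1-1=6
Step 4: prey: 32+12-9=35; pred: 6+1-1=6
Step 5: prey: 35+14-10=39; pred: 6+2-1=7
Step 6: prey: 39+15-13=41; pred: 7+2-2=7
Step 7: prey: 41+16-14=43; pred: 7+2-2=7
Step 8: prey: 43+17-15=45; pred: 7+3-2=8
Step 9: prey: 45+18-18=45; pred: 8+3-2=9
Step 10: prey: 45+18-20=43; pred: 9+4-2=11
Max prey = 45 at step 8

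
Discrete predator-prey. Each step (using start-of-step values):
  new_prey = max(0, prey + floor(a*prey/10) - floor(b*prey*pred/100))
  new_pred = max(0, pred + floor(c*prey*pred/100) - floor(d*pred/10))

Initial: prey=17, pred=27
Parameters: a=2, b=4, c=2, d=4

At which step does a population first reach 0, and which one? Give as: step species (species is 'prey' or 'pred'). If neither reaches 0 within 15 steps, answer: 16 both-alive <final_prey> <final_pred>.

Step 1: prey: 17+3-18=2; pred: 27+9-10=26
Step 2: prey: 2+0-2=0; pred: 26+1-10=17
First extinction: prey at step 2

Answer: 2 prey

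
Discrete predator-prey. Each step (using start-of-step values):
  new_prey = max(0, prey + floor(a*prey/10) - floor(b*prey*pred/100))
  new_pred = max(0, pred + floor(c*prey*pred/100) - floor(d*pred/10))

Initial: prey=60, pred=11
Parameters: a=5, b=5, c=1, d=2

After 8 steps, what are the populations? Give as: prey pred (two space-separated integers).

Step 1: prey: 60+30-33=57; pred: 11+6-2=15
Step 2: prey: 57+28-42=43; pred: 15+8-3=20
Step 3: prey: 43+21-43=21; pred: 20+8-4=24
Step 4: prey: 21+10-25=6; pred: 24+5-4=25
Step 5: prey: 6+3-7=2; pred: 25+1-5=21
Step 6: prey: 2+1-2=1; pred: 21+0-4=17
Step 7: prey: 1+0-0=1; pred: 17+0-3=14
Step 8: prey: 1+0-0=1; pred: 14+0-2=12

Answer: 1 12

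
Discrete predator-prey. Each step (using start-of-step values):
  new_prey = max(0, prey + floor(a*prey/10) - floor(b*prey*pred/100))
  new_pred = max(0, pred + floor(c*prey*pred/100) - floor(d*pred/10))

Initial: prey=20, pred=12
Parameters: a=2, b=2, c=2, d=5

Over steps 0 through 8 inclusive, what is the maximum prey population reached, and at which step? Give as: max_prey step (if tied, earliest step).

Answer: 27 8

Derivation:
Step 1: prey: 20+4-4=20; pred: 12+4-6=10
Step 2: prey: 20+4-4=20; pred: 10+4-5=9
Step 3: prey: 20+4-3=21; pred: 9+3-4=8
Step 4: prey: 21+4-3=22; pred: 8+3-4=7
Step 5: prey: 22+4-3=23; pred: 7+3-3=7
Step 6: prey: 23+4-3=24; pred: 7+3-3=7
Step 7: prey: 24+4-3=25; pred: 7+3-3=7
Step 8: prey: 25+5-3=27; pred: 7+3-3=7
Max prey = 27 at step 8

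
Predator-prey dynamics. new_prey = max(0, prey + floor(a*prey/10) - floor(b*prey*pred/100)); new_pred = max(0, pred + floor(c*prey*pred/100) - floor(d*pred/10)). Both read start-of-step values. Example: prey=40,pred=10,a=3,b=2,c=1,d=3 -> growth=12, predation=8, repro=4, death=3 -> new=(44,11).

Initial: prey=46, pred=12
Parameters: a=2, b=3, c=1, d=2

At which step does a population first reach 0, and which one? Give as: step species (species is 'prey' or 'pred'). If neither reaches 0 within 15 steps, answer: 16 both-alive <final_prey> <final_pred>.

Step 1: prey: 46+9-16=39; pred: 12+5-2=15
Step 2: prey: 39+7-17=29; pred: 15+5-3=17
Step 3: prey: 29+5-14=20; pred: 17+4-3=18
Step 4: prey: 20+4-10=14; pred: 18+3-3=18
Step 5: prey: 14+2-7=9; pred: 18+2-3=17
Step 6: prey: 9+1-4=6; pred: 17+1-3=15
Step 7: prey: 6+1-2=5; pred: 15+0-3=12
Step 8: prey: 5+1-1=5; pred: 12+0-2=10
Step 9: prey: 5+1-1=5; pred: 10+0-2=8
Step 10: prey: 5+1-1=5; pred: 8+0-1=7
Step 11: prey: 5+1-1=5; pred: 7+0-1=6
Step 12: prey: 5+1-0=6; pred: 6+0-1=5
Step 13: prey: 6+1-0=7; pred: 5+0-1=4
Step 14: prey: 7+1-0=8; pred: 4+0-0=4
Step 15: prey: 8+1-0=9; pred: 4+0-0=4
No extinction within 15 steps

Answer: 16 both-alive 9 4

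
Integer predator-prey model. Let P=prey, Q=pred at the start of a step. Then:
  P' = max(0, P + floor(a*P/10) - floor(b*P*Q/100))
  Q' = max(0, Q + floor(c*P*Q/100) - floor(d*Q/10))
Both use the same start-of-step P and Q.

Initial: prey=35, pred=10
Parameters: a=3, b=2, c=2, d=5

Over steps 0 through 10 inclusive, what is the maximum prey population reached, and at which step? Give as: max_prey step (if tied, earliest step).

Answer: 40 2

Derivation:
Step 1: prey: 35+10-7=38; pred: 10+7-5=12
Step 2: prey: 38+11-9=40; pred: 12+9-6=15
Step 3: prey: 40+12-12=40; pred: 15+12-7=20
Step 4: prey: 40+12-16=36; pred: 20+16-10=26
Step 5: prey: 36+10-18=28; pred: 26+18-13=31
Step 6: prey: 28+8-17=19; pred: 31+17-15=33
Step 7: prey: 19+5-12=12; pred: 33+12-16=29
Step 8: prey: 12+3-6=9; pred: 29+6-14=21
Step 9: prey: 9+2-3=8; pred: 21+3-10=14
Step 10: prey: 8+2-2=8; pred: 14+2-7=9
Max prey = 40 at step 2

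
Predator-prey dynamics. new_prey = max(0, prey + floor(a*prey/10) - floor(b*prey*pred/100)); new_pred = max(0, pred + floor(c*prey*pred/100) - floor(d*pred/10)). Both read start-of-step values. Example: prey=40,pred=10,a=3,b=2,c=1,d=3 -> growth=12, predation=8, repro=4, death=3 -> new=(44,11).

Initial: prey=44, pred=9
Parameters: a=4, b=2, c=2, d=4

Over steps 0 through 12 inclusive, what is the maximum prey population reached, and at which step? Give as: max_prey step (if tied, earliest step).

Answer: 61 2

Derivation:
Step 1: prey: 44+17-7=54; pred: 9+7-3=13
Step 2: prey: 54+21-14=61; pred: 13+14-5=22
Step 3: prey: 61+24-26=59; pred: 22+26-8=40
Step 4: prey: 59+23-47=35; pred: 40+47-16=71
Step 5: prey: 35+14-49=0; pred: 71+49-28=92
Step 6: prey: 0+0-0=0; pred: 92+0-36=56
Step 7: prey: 0+0-0=0; pred: 56+0-22=34
Step 8: prey: 0+0-0=0; pred: 34+0-13=21
Step 9: prey: 0+0-0=0; pred: 21+0-8=13
Step 10: prey: 0+0-0=0; pred: 13+0-5=8
Step 11: prey: 0+0-0=0; pred: 8+0-3=5
Step 12: prey: 0+0-0=0; pred: 5+0-2=3
Max prey = 61 at step 2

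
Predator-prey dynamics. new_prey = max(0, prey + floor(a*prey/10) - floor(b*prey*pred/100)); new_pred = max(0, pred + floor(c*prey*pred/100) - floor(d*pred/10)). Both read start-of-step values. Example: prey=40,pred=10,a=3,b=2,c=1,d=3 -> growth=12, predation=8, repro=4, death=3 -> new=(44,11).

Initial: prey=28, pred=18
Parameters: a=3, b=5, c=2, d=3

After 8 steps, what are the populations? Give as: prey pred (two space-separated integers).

Answer: 0 4

Derivation:
Step 1: prey: 28+8-25=11; pred: 18+10-5=23
Step 2: prey: 11+3-12=2; pred: 23+5-6=22
Step 3: prey: 2+0-2=0; pred: 22+0-6=16
Step 4: prey: 0+0-0=0; pred: 16+0-4=12
Step 5: prey: 0+0-0=0; pred: 12+0-3=9
Step 6: prey: 0+0-0=0; pred: 9+0-2=7
Step 7: prey: 0+0-0=0; pred: 7+0-2=5
Step 8: prey: 0+0-0=0; pred: 5+0-1=4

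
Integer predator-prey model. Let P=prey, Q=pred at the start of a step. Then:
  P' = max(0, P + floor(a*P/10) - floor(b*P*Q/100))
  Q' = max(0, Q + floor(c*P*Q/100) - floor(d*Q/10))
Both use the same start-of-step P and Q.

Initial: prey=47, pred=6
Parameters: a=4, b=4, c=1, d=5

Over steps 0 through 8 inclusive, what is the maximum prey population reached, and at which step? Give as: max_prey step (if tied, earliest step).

Answer: 102 5

Derivation:
Step 1: prey: 47+18-11=54; pred: 6+2-3=5
Step 2: prey: 54+21-10=65; pred: 5+2-2=5
Step 3: prey: 65+26-13=78; pred: 5+3-2=6
Step 4: prey: 78+31-18=91; pred: 6+4-3=7
Step 5: prey: 91+36-25=102; pred: 7+6-3=10
Step 6: prey: 102+40-40=102; pred: 10+10-5=15
Step 7: prey: 102+40-61=81; pred: 15+15-7=23
Step 8: prey: 81+32-74=39; pred: 23+18-11=30
Max prey = 102 at step 5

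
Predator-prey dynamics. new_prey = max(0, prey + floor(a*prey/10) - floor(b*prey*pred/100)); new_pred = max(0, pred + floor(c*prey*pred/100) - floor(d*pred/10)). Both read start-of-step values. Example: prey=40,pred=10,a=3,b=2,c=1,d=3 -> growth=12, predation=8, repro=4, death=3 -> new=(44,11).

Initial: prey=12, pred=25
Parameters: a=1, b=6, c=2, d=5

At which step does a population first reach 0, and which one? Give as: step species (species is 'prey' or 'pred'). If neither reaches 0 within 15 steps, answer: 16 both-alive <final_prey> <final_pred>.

Answer: 1 prey

Derivation:
Step 1: prey: 12+1-18=0; pred: 25+6-12=19
First extinction: prey at step 1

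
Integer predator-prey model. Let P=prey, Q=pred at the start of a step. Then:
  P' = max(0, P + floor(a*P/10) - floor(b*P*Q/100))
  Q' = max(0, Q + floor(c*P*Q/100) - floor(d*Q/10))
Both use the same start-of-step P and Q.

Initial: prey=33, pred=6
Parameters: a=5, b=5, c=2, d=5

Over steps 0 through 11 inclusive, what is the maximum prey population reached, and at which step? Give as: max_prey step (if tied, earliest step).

Answer: 56 3

Derivation:
Step 1: prey: 33+16-9=40; pred: 6+3-3=6
Step 2: prey: 40+20-12=48; pred: 6+4-3=7
Step 3: prey: 48+24-16=56; pred: 7+6-3=10
Step 4: prey: 56+28-28=56; pred: 10+11-5=16
Step 5: prey: 56+28-44=40; pred: 16+17-8=25
Step 6: prey: 40+20-50=10; pred: 25+20-12=33
Step 7: prey: 10+5-16=0; pred: 33+6-16=23
Step 8: prey: 0+0-0=0; pred: 23+0-11=12
Step 9: prey: 0+0-0=0; pred: 12+0-6=6
Step 10: prey: 0+0-0=0; pred: 6+0-3=3
Step 11: prey: 0+0-0=0; pred: 3+0-1=2
Max prey = 56 at step 3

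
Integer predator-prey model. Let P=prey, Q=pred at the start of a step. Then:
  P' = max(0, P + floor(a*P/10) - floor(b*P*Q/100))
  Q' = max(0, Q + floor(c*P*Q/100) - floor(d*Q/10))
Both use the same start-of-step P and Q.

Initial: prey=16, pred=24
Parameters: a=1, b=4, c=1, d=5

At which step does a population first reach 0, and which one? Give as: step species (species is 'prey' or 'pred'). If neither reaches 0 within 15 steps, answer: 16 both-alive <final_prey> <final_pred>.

Step 1: prey: 16+1-15=2; pred: 24+3-12=15
Step 2: prey: 2+0-1=1; pred: 15+0-7=8
Step 3: prey: 1+0-0=1; pred: 8+0-4=4
Step 4: prey: 1+0-0=1; pred: 4+0-2=2
Step 5: prey: 1+0-0=1; pred: 2+0-1=1
Step 6: prey: 1+0-0=1; pred: 1+0-0=1
Steps 7-15: state stable at prey=1, pred=1 (no change)
No extinction within 15 steps

Answer: 16 both-alive 1 1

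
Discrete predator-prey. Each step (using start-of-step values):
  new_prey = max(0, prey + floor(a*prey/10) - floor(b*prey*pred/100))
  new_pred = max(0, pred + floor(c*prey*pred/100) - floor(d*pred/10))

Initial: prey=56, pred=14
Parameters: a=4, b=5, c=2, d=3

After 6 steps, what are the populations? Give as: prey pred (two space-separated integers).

Step 1: prey: 56+22-39=39; pred: 14+15-4=25
Step 2: prey: 39+15-48=6; pred: 25+19-7=37
Step 3: prey: 6+2-11=0; pred: 37+4-11=30
Step 4: prey: 0+0-0=0; pred: 30+0-9=21
Step 5: prey: 0+0-0=0; pred: 21+0-6=15
Step 6: prey: 0+0-0=0; pred: 15+0-4=11

Answer: 0 11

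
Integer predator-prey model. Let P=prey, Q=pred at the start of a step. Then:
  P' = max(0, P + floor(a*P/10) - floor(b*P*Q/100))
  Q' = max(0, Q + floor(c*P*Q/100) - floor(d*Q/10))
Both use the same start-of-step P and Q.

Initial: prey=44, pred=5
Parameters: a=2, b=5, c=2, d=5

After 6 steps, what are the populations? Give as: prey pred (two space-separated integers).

Step 1: prey: 44+8-11=41; pred: 5+4-2=7
Step 2: prey: 41+8-14=35; pred: 7+5-3=9
Step 3: prey: 35+7-15=27; pred: 9+6-4=11
Step 4: prey: 27+5-14=18; pred: 11+5-5=11
Step 5: prey: 18+3-9=12; pred: 11+3-5=9
Step 6: prey: 12+2-5=9; pred: 9+2-4=7

Answer: 9 7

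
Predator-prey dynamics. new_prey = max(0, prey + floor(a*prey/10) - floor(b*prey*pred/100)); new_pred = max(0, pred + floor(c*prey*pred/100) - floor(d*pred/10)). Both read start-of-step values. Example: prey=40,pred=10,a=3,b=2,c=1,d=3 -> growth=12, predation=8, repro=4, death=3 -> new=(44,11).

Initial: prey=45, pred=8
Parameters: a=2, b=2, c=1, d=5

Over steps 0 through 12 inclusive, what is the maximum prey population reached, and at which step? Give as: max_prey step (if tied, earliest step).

Answer: 68 8

Derivation:
Step 1: prey: 45+9-7=47; pred: 8+3-4=7
Step 2: prey: 47+9-6=50; pred: 7+3-3=7
Step 3: prey: 50+10-7=53; pred: 7+3-3=7
Step 4: prey: 53+10-7=56; pred: 7+3-3=7
Step 5: prey: 56+11-7=60; pred: 7+3-3=7
Step 6: prey: 60+12-8=64; pred: 7+4-3=8
Step 7: prey: 64+12-10=66; pred: 8+5-4=9
Step 8: prey: 66+13-11=68; pred: 9+5-4=10
Step 9: prey: 68+13-13=68; pred: 10+6-5=11
Step 10: prey: 68+13-14=67; pred: 11+7-5=13
Step 11: prey: 67+13-17=63; pred: 13+8-6=15
Step 12: prey: 63+12-18=57; pred: 15+9-7=17
Max prey = 68 at step 8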